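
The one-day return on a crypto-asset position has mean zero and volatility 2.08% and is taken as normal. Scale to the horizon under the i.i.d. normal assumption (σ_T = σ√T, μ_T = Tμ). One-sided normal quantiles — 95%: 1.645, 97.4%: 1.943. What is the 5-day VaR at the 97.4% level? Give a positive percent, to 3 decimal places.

9.037%

σ_{5d} = 2.08% × √5 = 4.651%.
VaR = 1.943 × 4.651% = 9.037%.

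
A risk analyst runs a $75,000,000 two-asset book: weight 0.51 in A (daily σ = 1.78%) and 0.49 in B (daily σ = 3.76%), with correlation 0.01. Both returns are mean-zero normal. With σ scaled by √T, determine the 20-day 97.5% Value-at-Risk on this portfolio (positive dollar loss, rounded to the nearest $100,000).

$13,600,000

σ_p = √(0.51²·1.78² + 0.49²·3.76² + 2·0.01·0.51·0.49·1.78·3.76) = 2.062%.
σ_{20d} = 2.062% × √20 = 9.222%.
z(97.5%) = 1.960.
VaR = 1.960 × 9.222% = 18.075%; on $75,000,000 that is $13,556,250.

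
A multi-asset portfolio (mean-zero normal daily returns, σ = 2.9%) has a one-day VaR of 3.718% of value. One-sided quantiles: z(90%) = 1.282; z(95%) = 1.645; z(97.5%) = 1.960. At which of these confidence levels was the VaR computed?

90%

Implied z = VaR/σ = 3.718 / 2.9 = 1.282.
This matches z(90%) = 1.282.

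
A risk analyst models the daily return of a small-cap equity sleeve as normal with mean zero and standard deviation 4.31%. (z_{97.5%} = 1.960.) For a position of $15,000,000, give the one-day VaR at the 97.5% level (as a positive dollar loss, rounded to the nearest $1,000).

VaR = z·σ = 1.960 × 4.31% = 8.448%.
On $15,000,000: 0.08448 × $15,000,000 = $1,267,200.

$1,267,000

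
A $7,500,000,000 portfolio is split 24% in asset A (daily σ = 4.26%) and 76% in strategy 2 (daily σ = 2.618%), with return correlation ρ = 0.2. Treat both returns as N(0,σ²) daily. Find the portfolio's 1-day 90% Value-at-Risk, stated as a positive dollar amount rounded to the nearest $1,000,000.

$232,000,000

σ_p² = 0.24²·4.26² + 0.76²·2.618² + 2·0.2·0.24·0.76·4.26·2.618 = 5.8178 (%²).
σ_p = √5.8178 = 2.412%.
At 90%, z = 1.282.
VaR = 1.282 × 2.412% = 3.092%; on $7,500,000,000 that is $231,900,000.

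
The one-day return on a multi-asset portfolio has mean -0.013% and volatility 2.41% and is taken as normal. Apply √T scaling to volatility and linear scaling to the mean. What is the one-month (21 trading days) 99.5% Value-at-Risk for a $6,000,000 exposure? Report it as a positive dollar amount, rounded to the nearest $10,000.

$1,720,000

At 99.5%, z = 2.576.
σ_{21d} = 2.41% × √21 = 11.044%; μ_{21d} = 21 × -0.013% = -0.273%.
VaR = −(-0.273%) + 2.576 × 11.044% = 28.722%.
On $6,000,000: 0.28722 × $6,000,000 = $1,723,320.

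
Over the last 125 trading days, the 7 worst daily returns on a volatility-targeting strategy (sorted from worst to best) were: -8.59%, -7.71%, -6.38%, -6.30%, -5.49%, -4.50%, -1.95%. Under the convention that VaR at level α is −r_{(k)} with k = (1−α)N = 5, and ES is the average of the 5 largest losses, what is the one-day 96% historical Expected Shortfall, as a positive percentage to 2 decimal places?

The 5 worst returns sum to -34.47%.
ES = −(-34.47%) / 5 = 6.894% ≈ 6.89%.

6.89%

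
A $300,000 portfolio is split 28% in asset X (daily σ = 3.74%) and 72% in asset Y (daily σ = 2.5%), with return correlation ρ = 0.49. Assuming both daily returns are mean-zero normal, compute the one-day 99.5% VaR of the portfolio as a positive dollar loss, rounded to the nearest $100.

$19,200

σ_p² = 0.28²·3.74² + 0.72²·2.5² + 2·0.49·0.28·0.72·3.74·2.5 = 6.1839 (%²).
σ_p = √6.1839 = 2.487%.
At 99.5%, z = 2.576.
VaR = 2.576 × 2.487% = 6.407%; on $300,000 that is $19,221.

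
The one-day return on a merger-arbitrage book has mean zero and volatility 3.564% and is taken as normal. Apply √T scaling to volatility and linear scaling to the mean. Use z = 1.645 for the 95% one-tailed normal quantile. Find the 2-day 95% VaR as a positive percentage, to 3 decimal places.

σ_{2d} = 3.564% × √2 = 5.040%.
VaR = 1.645 × 5.040% = 8.291%.

8.291%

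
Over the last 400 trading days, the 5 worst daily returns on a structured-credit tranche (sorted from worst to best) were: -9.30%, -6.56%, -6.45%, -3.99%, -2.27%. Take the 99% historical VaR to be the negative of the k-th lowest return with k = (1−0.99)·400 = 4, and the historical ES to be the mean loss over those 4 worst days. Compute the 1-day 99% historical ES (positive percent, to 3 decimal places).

The 4 worst returns sum to -26.30%.
ES = −(-26.30%) / 4 = 6.575%.

6.575%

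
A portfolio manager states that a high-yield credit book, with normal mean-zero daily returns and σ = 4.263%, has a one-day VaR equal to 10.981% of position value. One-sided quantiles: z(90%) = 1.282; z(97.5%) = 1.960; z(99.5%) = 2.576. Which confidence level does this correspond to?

Implied z = VaR/σ = 10.981 / 4.263 = 2.576.
This matches z(99.5%) = 2.576.

99.5%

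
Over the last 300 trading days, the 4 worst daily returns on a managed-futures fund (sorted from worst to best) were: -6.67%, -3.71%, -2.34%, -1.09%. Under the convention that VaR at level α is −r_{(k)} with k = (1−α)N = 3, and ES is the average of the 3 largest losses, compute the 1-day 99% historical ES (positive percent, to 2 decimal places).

4.24%

The 3 worst returns sum to -12.72%.
ES = −(-12.72%) / 3 = 4.24%.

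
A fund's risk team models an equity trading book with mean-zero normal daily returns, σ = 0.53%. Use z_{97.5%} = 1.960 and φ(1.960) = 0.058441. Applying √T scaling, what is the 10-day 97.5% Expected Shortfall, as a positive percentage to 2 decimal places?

σ_{10d} = 0.53% × √10 = 1.676%.
ES multiplier = φ(z)/(1−α) = 0.058441/0.025 = 2.338.
ES = 1.676% × 2.338 = 3.918%.

3.92%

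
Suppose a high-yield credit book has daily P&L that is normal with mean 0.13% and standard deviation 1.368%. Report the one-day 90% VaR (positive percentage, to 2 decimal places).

At 90% one-sided, z = 1.282.
VaR = −μ + z·σ = −(0.13%) + 1.282 × 1.368% = 1.624%.

1.62%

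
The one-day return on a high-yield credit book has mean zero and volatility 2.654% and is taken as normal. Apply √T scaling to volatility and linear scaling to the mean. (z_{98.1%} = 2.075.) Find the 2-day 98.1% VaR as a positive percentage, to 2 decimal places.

7.79%

σ_{2d} = 2.654% × √2 = 3.753%.
VaR = 2.075 × 3.753% = 7.787%.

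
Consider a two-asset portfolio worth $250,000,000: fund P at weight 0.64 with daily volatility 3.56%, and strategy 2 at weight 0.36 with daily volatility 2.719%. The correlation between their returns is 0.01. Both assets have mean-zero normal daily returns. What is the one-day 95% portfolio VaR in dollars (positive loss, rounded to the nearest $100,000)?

$10,200,000

σ_p² = 0.64²·3.56² + 0.36²·2.719² + 2·0.01·0.64·0.36·3.56·2.719 = 6.1938 (%²).
σ_p = √6.1938 = 2.489%.
At 95%, z = 1.645.
VaR = 1.645 × 2.489% = 4.094%; on $250,000,000 that is $10,235,000.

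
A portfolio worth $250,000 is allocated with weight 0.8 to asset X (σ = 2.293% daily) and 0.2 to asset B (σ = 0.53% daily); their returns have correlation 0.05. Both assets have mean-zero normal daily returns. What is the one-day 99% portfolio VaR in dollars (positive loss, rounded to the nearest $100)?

$10,700

σ_p² = 0.8²·2.293² + 0.2²·0.53² + 2·0.05·0.8·0.2·2.293·0.53 = 3.3957 (%²).
σ_p = √3.3957 = 1.843%.
At 99%, z = 2.326.
VaR = 2.326 × 1.843% = 4.287%; on $250,000 that is $10,718.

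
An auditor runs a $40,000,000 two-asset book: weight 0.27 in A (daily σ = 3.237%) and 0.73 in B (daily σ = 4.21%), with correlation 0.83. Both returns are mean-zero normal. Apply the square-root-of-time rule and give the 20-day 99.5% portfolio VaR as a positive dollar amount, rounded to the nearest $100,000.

$17,600,000

σ_p = √(0.27²·3.237² + 0.73²·4.21² + 2·0.83·0.27·0.73·3.237·4.21) = 3.830%.
σ_{20d} = 3.830% × √20 = 17.128%.
z(99.5%) = 2.576.
VaR = 2.576 × 17.128% = 44.122%; on $40,000,000 that is $17,648,800.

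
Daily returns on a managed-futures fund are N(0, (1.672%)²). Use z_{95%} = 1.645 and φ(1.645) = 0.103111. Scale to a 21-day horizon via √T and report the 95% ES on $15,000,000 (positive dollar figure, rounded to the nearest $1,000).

$2,370,000

σ_{21d} = 1.672% × √21 = 7.662%.
ES multiplier = φ(z)/(1−α) = 0.103111/0.05 = 2.062.
ES = 7.662% × 2.062 = 15.799%; on $15,000,000: $2,369,850.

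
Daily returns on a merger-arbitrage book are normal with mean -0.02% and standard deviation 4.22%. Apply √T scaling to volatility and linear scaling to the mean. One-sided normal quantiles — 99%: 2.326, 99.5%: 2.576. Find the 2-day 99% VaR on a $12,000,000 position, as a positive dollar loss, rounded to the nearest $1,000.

$1,671,000

σ_{2d} = 4.22% × √2 = 5.968%; μ_{2d} = 2 × -0.02% = -0.040%.
VaR = −(-0.040%) + 2.326 × 5.968% = 13.922%.
On $12,000,000: 0.13922 × $12,000,000 = $1,670,640.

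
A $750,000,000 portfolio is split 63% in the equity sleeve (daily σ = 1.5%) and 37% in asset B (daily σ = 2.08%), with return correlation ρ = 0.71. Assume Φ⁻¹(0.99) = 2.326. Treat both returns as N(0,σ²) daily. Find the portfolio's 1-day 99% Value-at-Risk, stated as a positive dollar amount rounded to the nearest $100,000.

$27,700,000

σ_p² = 0.63²·1.5² + 0.37²·2.08² + 2·0.71·0.63·0.37·1.5·2.08 = 2.5180 (%²).
σ_p = √2.5180 = 1.587%.
VaR = 2.326 × 1.587% = 3.691%; on $750,000,000 that is $27,682,500.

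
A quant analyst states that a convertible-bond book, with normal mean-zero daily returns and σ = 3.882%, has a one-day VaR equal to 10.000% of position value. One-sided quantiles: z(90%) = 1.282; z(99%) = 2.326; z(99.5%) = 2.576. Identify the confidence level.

99.5%

Implied z = VaR/σ = 10.000 / 3.882 = 2.576.
This matches z(99.5%) = 2.576.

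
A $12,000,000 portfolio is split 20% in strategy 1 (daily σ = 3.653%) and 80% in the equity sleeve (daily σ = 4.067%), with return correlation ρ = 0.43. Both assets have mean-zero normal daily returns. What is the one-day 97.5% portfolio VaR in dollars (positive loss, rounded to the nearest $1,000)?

σ_p² = 0.2²·3.653² + 0.8²·4.067² + 2·0.43·0.2·0.8·3.653·4.067 = 13.1640 (%²).
σ_p = √13.1640 = 3.628%.
At 97.5%, z = 1.960.
VaR = 1.960 × 3.628% = 7.111%; on $12,000,000 that is $853,320.

$853,000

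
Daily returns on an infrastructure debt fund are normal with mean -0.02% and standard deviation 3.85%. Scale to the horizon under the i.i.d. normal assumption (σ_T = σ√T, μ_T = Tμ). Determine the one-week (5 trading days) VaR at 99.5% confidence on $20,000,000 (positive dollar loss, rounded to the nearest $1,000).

At 99.5%, z = 2.576.
σ_{5d} = 3.85% × √5 = 8.609%; μ_{5d} = 5 × -0.02% = -0.100%.
VaR = −(-0.100%) + 2.576 × 8.609% = 22.277%.
On $20,000,000: 0.22277 × $20,000,000 = $4,455,400.

$4,455,000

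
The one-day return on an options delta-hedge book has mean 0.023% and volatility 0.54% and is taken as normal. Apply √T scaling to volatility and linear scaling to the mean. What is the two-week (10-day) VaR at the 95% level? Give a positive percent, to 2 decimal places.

2.58%

At 95%, z = 1.645.
σ_{10d} = 0.54% × √10 = 1.708%; μ_{10d} = 10 × 0.023% = 0.230%.
VaR = −(0.230%) + 1.645 × 1.708% = 2.580%.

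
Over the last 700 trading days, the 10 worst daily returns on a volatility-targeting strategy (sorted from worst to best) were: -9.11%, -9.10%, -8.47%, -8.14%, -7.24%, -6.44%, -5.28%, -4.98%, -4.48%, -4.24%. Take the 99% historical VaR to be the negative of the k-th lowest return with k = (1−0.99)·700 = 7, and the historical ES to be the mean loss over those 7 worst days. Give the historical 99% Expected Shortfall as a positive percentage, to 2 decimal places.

7.68%

The 7 worst returns sum to -53.78%.
ES = −(-53.78%) / 7 = 7.6828…% ≈ 7.68%.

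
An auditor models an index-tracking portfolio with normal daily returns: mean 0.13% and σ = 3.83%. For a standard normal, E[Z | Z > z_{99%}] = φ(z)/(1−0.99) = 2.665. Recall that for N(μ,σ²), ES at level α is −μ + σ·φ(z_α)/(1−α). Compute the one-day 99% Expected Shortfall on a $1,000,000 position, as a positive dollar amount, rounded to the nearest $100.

ES = −(0.13%) + 3.83% × 2.665 = 10.077%.
On $1,000,000: 0.10077 × $1,000,000 = $100,770.

$100,800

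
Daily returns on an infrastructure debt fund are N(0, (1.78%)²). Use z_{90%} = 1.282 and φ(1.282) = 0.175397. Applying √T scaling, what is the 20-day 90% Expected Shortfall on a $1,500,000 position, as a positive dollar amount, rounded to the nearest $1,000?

$209,000

σ_{20d} = 1.78% × √20 = 7.960%.
ES multiplier = φ(z)/(1−α) = 0.175397/0.1 = 1.754.
ES = 7.960% × 1.754 = 13.962%; on $1,500,000: $209,430.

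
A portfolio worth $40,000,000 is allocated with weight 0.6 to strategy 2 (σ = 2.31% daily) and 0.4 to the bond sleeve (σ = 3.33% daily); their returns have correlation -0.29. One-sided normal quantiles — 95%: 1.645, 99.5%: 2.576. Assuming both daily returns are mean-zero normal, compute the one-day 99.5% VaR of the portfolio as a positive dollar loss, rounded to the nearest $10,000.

σ_p² = 0.6²·2.31² + 0.4²·3.33² + 2·-0.29·0.6·0.4·2.31·3.33 = 2.6245 (%²).
σ_p = √2.6245 = 1.620%.
VaR = 2.576 × 1.620% = 4.173%; on $40,000,000 that is $1,669,200.

$1,670,000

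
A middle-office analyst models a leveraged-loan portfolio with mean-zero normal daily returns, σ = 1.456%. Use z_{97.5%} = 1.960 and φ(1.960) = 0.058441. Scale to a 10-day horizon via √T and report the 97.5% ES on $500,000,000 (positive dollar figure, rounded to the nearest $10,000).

σ_{10d} = 1.456% × √10 = 4.604%.
ES multiplier = φ(z)/(1−α) = 0.058441/0.025 = 2.338.
ES = 4.604% × 2.338 = 10.764%; on $500,000,000: $53,820,000.

$53,820,000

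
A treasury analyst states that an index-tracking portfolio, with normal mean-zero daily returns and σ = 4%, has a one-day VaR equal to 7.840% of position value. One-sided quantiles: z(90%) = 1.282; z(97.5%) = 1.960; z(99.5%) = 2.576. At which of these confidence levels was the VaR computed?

Implied z = VaR/σ = 7.840 / 4 = 1.960.
This matches z(97.5%) = 1.960.

97.5%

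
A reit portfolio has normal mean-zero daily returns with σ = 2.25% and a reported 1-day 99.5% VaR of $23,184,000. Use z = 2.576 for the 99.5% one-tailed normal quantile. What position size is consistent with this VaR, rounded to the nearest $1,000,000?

$400,000,000

VaR as a fraction of value: z·σ = 2.576 × 2.25% = 5.796%.
Position = $23,184,000 / 0.05796 = $400,000,000.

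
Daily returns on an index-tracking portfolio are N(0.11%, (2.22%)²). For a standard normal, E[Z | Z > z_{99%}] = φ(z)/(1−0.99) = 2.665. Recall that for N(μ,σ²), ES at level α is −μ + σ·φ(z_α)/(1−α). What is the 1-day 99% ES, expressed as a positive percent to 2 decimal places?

5.81%

ES = −(0.11%) + 2.22% × 2.665 = 5.806%.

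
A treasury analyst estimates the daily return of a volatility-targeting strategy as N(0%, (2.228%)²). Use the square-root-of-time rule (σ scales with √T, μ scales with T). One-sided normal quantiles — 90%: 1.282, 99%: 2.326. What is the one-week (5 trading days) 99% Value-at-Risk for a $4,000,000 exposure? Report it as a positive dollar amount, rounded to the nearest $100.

σ_{5d} = 2.228% × √5 = 4.982%.
VaR = 2.326 × 4.982% = 11.588%.
On $4,000,000: 0.11588 × $4,000,000 = $463,520.

$463,500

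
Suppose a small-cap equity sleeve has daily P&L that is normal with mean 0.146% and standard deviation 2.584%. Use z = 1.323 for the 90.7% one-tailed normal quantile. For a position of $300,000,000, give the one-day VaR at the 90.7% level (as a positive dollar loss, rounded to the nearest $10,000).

VaR = −μ + z·σ = −(0.146%) + 1.323 × 2.584% = 3.273%.
On $300,000,000: 0.03273 × $300,000,000 = $9,819,000.

$9,820,000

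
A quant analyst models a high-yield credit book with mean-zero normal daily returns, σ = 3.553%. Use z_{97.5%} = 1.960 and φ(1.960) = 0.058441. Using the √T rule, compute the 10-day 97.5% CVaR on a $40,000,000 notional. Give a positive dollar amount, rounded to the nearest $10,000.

$10,510,000

σ_{10d} = 3.553% × √10 = 11.236%.
ES multiplier = φ(z)/(1−α) = 0.058441/0.025 = 2.338.
ES = 11.236% × 2.338 = 26.270%; on $40,000,000: $10,508,000.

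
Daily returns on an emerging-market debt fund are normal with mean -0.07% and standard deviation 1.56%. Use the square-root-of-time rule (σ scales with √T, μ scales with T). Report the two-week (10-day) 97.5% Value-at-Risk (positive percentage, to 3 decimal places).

10.369%

At 97.5%, z = 1.960.
σ_{10d} = 1.56% × √10 = 4.933%; μ_{10d} = 10 × -0.07% = -0.700%.
VaR = −(-0.700%) + 1.960 × 4.933% = 10.369%.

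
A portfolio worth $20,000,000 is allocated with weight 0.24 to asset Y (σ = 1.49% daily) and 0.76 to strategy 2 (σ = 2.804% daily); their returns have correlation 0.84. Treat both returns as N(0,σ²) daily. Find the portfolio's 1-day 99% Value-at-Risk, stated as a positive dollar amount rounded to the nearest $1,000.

$1,135,000

σ_p² = 0.24²·1.49² + 0.76²·2.804² + 2·0.84·0.24·0.76·1.49·2.804 = 5.9495 (%²).
σ_p = √5.9495 = 2.439%.
At 99%, z = 2.326.
VaR = 2.326 × 2.439% = 5.673%; on $20,000,000 that is $1,134,600.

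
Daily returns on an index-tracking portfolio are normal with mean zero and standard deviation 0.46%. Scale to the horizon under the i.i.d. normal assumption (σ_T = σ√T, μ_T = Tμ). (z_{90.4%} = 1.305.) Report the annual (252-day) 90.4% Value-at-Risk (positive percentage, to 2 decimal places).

σ_{252d} = 0.46% × √252 = 7.302%.
VaR = 1.305 × 7.302% = 9.529%.

9.53%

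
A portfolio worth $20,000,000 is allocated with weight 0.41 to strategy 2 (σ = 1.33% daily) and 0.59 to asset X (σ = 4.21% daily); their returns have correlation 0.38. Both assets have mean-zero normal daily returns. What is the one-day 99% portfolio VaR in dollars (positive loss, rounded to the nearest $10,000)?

σ_p² = 0.41²·1.33² + 0.59²·4.21² + 2·0.38·0.41·0.59·1.33·4.21 = 7.4965 (%²).
σ_p = √7.4965 = 2.738%.
At 99%, z = 2.326.
VaR = 2.326 × 2.738% = 6.369%; on $20,000,000 that is $1,273,800.

$1,270,000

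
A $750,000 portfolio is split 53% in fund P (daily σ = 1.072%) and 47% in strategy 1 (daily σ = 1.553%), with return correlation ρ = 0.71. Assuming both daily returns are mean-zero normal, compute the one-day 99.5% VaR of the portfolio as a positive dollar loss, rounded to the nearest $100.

σ_p² = 0.53²·1.072² + 0.47²·1.553² + 2·0.71·0.53·0.47·1.072·1.553 = 1.4445 (%²).
σ_p = √1.4445 = 1.202%.
At 99.5%, z = 2.576.
VaR = 2.576 × 1.202% = 3.096%; on $750,000 that is $23,220.

$23,200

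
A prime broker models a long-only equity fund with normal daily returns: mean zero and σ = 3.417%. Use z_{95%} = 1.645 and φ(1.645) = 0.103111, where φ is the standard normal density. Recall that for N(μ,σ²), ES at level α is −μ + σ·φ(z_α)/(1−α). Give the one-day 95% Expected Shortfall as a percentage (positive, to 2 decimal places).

7.05%

Tail multiplier: φ(z)/(1−α) = 0.103111 / 0.05 = 2.062.
ES = 3.417% × 2.062 = 7.046%.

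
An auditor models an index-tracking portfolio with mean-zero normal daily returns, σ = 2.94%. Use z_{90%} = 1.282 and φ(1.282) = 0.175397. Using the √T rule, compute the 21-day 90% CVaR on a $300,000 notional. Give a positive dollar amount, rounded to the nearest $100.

σ_{21d} = 2.94% × √21 = 13.473%.
ES multiplier = φ(z)/(1−α) = 0.175397/0.1 = 1.754.
ES = 13.473% × 1.754 = 23.632%; on $300,000: $70,896.

$70,900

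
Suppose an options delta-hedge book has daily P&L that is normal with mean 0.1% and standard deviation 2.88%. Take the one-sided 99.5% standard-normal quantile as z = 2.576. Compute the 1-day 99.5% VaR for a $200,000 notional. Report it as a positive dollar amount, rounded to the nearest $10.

$14,640

VaR = −μ + z·σ = −(0.1%) + 2.576 × 2.88% = 7.319%.
On $200,000: 0.07319 × $200,000 = $14,638.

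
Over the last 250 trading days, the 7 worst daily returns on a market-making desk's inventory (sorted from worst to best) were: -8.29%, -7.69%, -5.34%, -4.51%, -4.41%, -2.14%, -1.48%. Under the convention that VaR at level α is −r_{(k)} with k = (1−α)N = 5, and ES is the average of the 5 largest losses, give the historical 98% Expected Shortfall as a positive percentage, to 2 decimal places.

The 5 worst returns sum to -30.24%.
ES = −(-30.24%) / 5 = 6.048% ≈ 6.05%.

6.05%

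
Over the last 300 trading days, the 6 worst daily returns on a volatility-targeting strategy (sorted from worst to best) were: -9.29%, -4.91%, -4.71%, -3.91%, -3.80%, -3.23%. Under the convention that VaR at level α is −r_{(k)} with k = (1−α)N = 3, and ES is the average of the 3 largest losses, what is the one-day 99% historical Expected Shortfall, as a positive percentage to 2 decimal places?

6.30%

The 3 worst returns sum to -18.91%.
ES = −(-18.91%) / 3 = 6.3033…% ≈ 6.30%.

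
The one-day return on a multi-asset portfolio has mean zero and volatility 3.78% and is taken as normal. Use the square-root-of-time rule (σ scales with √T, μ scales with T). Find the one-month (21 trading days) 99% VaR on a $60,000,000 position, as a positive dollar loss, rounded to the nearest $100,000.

$24,200,000

At 99%, z = 2.326.
σ_{21d} = 3.78% × √21 = 17.322%.
VaR = 2.326 × 17.322% = 40.291%.
On $60,000,000: 0.40291 × $60,000,000 = $24,174,600.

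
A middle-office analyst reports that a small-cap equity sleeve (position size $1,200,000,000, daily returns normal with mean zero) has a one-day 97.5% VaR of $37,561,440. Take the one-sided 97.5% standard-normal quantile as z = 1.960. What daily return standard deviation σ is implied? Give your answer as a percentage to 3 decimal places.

1.597%

VaR as a fraction: $37,561,440 / $1,200,000,000 = 3.130%.
σ = VaR / z = 3.130% / 1.960 = 1.597%.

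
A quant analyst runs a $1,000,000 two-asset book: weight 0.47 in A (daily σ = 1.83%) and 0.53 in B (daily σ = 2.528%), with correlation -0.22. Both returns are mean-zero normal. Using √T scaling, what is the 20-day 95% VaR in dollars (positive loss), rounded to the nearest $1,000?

$105,000

σ_p = √(0.47²·1.83² + 0.53²·2.528² + 2·-0.22·0.47·0.53·1.83·2.528) = 1.424%.
σ_{20d} = 1.424% × √20 = 6.368%.
z(95%) = 1.645.
VaR = 1.645 × 6.368% = 10.475%; on $1,000,000 that is $104,750.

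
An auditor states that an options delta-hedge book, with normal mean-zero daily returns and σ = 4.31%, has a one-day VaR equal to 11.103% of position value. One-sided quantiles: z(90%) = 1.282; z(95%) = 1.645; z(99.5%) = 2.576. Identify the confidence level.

Implied z = VaR/σ = 11.103 / 4.31 = 2.576.
This matches z(99.5%) = 2.576.

99.5%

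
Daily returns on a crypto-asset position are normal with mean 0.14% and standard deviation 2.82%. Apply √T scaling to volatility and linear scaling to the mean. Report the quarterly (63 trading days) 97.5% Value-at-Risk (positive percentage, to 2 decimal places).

At 97.5%, z = 1.960.
σ_{63d} = 2.82% × √63 = 22.383%; μ_{63d} = 63 × 0.14% = 8.820%.
VaR = −(8.820%) + 1.960 × 22.383% = 35.051%.

35.05%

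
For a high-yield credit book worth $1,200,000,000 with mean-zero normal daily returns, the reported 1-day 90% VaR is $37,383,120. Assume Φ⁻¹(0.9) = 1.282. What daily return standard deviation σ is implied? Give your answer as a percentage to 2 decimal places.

2.43%

VaR as a fraction: $37,383,120 / $1,200,000,000 = 3.115%.
σ = VaR / z = 3.115% / 1.282 = 2.430%.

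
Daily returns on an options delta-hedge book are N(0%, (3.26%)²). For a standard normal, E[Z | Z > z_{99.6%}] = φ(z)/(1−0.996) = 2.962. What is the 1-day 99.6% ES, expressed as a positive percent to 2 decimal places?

ES = 3.26% × 2.962 = 9.656%.

9.66%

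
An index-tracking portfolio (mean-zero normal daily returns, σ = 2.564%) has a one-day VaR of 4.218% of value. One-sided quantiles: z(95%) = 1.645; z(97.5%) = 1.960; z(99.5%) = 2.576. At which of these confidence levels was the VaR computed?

Implied z = VaR/σ = 4.218 / 2.564 = 1.645.
This matches z(95%) = 1.645.

95%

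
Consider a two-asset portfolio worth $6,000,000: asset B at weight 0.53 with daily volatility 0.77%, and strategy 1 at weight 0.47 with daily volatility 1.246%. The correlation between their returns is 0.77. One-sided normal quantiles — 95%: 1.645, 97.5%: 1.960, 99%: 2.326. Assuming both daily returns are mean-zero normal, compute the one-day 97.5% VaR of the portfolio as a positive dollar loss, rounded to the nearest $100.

σ_p² = 0.53²·0.77² + 0.47²·1.246² + 2·0.77·0.53·0.47·0.77·1.246 = 0.8775 (%²).
σ_p = √0.8775 = 0.937%.
VaR = 1.960 × 0.937% = 1.837%; on $6,000,000 that is $110,220.

$110,200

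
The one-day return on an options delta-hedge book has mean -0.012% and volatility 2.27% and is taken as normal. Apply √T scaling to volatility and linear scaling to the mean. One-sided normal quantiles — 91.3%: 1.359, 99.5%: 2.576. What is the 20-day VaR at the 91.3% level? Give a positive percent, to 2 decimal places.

σ_{20d} = 2.27% × √20 = 10.152%; μ_{20d} = 20 × -0.012% = -0.240%.
VaR = −(-0.240%) + 1.359 × 10.152% = 14.037%.

14.04%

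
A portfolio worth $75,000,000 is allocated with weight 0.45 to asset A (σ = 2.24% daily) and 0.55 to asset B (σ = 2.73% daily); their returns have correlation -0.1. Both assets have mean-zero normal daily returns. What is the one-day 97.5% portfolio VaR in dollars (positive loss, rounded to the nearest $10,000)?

σ_p² = 0.45²·2.24² + 0.55²·2.73² + 2·-0.1·0.45·0.55·2.24·2.73 = 2.9679 (%²).
σ_p = √2.9679 = 1.723%.
At 97.5%, z = 1.960.
VaR = 1.960 × 1.723% = 3.377%; on $75,000,000 that is $2,532,750.

$2,530,000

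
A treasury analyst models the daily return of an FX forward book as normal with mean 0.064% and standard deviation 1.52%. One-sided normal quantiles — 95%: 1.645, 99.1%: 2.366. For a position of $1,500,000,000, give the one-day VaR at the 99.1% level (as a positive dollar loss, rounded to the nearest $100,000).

$53,000,000

VaR = −μ + z·σ = −(0.064%) + 2.366 × 1.52% = 3.532%.
On $1,500,000,000: 0.03532 × $1,500,000,000 = $52,980,000.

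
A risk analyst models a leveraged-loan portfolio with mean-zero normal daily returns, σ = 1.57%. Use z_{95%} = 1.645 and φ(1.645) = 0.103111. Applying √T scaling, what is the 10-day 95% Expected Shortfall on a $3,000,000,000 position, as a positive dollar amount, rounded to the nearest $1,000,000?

σ_{10d} = 1.57% × √10 = 4.965%.
ES multiplier = φ(z)/(1−α) = 0.103111/0.05 = 2.062.
ES = 4.965% × 2.062 = 10.238%; on $3,000,000,000: $307,140,000.

$307,000,000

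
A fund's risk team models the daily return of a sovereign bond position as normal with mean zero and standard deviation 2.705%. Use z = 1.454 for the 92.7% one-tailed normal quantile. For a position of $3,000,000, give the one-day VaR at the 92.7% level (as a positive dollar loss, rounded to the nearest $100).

VaR = z·σ = 1.454 × 2.705% = 3.933%.
On $3,000,000: 0.03933 × $3,000,000 = $117,990.

$118,000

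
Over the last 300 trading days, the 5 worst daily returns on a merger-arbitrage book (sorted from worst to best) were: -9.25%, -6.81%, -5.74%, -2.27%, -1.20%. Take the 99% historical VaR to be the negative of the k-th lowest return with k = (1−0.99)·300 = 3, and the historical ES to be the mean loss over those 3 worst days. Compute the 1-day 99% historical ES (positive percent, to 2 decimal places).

7.27%

The 3 worst returns sum to -21.80%.
ES = −(-21.80%) / 3 = 7.2666…% ≈ 7.27%.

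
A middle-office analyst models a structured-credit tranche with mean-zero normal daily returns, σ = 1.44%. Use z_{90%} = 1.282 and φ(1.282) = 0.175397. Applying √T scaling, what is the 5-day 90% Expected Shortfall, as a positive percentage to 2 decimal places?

σ_{5d} = 1.44% × √5 = 3.220%.
ES multiplier = φ(z)/(1−α) = 0.175397/0.1 = 1.754.
ES = 3.220% × 1.754 = 5.648%.

5.65%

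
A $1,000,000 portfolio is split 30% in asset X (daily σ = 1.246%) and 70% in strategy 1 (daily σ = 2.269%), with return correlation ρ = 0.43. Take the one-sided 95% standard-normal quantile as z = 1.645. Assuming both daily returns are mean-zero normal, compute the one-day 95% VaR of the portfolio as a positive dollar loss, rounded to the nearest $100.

$29,300

σ_p² = 0.3²·1.246² + 0.7²·2.269² + 2·0.43·0.3·0.7·1.246·2.269 = 3.1730 (%²).
σ_p = √3.1730 = 1.781%.
VaR = 1.645 × 1.781% = 2.930%; on $1,000,000 that is $29,300.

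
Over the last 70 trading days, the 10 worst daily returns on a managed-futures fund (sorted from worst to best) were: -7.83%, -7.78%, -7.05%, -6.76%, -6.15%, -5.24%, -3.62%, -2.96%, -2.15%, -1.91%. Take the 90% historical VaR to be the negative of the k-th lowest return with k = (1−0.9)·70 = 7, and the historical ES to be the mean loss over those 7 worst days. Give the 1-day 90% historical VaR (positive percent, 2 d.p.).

k = 7; the 7th lowest return is -3.62%, so VaR = 3.62%.

3.62%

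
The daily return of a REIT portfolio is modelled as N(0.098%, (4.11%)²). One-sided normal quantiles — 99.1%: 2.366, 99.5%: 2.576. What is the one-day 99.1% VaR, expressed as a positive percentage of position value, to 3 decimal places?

9.626%

VaR = −μ + z·σ = −(0.098%) + 2.366 × 4.11% = 9.626%.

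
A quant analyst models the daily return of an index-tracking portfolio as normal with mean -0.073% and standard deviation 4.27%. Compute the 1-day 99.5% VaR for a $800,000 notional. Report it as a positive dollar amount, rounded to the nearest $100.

$88,600

At 99.5% one-sided, z = 2.576.
VaR = −μ + z·σ = −(-0.073%) + 2.576 × 4.27% = 11.073%.
On $800,000: 0.11073 × $800,000 = $88,584.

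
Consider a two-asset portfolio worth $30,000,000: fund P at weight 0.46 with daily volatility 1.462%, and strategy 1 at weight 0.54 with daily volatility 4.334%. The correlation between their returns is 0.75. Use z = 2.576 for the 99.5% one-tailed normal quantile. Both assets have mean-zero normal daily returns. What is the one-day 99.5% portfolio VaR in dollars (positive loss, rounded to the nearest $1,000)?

$2,225,000

σ_p² = 0.46²·1.462² + 0.54²·4.334² + 2·0.75·0.46·0.54·1.462·4.334 = 8.2905 (%²).
σ_p = √8.2905 = 2.879%.
VaR = 2.576 × 2.879% = 7.416%; on $30,000,000 that is $2,224,800.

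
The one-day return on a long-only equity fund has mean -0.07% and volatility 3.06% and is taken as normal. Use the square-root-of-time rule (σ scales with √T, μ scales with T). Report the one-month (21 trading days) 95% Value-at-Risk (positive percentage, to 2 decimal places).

24.54%

At 95%, z = 1.645.
σ_{21d} = 3.06% × √21 = 14.023%; μ_{21d} = 21 × -0.07% = -1.470%.
VaR = −(-1.470%) + 1.645 × 14.023% = 24.538%.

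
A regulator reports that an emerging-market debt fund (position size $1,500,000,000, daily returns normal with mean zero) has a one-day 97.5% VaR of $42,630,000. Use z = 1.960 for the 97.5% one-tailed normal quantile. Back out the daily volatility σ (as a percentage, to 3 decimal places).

VaR as a fraction: $42,630,000 / $1,500,000,000 = 2.842%.
σ = VaR / z = 2.842% / 1.960 = 1.450%.

1.450%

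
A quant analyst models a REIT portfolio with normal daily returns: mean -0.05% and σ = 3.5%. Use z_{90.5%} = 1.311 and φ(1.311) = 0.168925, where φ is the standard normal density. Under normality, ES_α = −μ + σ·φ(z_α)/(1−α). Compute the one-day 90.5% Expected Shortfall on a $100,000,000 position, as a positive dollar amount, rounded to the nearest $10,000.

Tail multiplier: φ(z)/(1−α) = 0.168925 / 0.095 = 1.778.
ES = −(-0.05%) + 3.5% × 1.778 = 6.273%.
On $100,000,000: 0.06273 × $100,000,000 = $6,273,000.

$6,270,000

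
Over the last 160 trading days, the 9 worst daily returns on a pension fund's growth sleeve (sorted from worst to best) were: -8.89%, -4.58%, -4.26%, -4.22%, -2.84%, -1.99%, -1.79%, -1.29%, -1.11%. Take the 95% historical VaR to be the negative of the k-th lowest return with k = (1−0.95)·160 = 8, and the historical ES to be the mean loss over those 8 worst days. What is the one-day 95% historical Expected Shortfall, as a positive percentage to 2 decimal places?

The 8 worst returns sum to -29.86%.
ES = −(-29.86%) / 8 = 3.7325% ≈ 3.73%.

3.73%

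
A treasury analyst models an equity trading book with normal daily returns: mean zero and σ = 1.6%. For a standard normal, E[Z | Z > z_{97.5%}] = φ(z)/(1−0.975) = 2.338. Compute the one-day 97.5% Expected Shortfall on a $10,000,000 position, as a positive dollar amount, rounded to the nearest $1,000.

ES = 1.6% × 2.338 = 3.741%.
On $10,000,000: 0.03741 × $10,000,000 = $374,100.

$374,000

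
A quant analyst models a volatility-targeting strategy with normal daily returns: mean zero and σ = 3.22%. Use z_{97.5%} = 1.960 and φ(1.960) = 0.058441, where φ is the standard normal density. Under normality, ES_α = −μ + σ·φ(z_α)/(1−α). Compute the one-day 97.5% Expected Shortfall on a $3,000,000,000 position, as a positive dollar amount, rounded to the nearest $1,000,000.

Tail multiplier: φ(z)/(1−α) = 0.058441 / 0.025 = 2.338.
ES = 3.22% × 2.338 = 7.528%.
On $3,000,000,000: 0.07528 × $3,000,000,000 = $225,840,000.

$226,000,000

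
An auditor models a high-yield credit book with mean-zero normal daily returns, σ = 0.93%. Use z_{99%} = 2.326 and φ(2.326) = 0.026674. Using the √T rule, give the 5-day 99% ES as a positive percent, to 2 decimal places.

σ_{5d} = 0.93% × √5 = 2.080%.
ES multiplier = φ(z)/(1−α) = 0.026674/0.01 = 2.667.
ES = 2.080% × 2.667 = 5.547%.

5.55%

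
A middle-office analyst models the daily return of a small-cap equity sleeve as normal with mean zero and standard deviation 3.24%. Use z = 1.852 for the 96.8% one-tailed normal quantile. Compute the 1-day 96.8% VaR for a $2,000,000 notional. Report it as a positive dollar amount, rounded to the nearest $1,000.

VaR = z·σ = 1.852 × 3.24% = 6.000%.
On $2,000,000: 0.06000 × $2,000,000 = $120,000.

$120,000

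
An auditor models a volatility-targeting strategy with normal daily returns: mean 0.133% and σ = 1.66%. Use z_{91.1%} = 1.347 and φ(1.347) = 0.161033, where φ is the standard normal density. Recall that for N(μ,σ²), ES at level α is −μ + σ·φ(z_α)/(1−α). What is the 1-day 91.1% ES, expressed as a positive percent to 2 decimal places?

2.87%

Tail multiplier: φ(z)/(1−α) = 0.161033 / 0.089 = 1.809.
ES = −(0.133%) + 1.66% × 1.809 = 2.870%.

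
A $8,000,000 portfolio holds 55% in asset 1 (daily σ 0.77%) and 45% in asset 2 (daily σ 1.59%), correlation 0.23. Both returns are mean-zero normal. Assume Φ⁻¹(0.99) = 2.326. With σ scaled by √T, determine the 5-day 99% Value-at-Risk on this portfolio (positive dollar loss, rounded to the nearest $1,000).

σ_p = √(0.55²·0.77² + 0.45²·1.59² + 2·0.23·0.55·0.45·0.77·1.59) = 0.911%.
σ_{5d} = 0.911% × √5 = 2.037%.
VaR = 2.326 × 2.037% = 4.738%; on $8,000,000 that is $379,040.

$379,000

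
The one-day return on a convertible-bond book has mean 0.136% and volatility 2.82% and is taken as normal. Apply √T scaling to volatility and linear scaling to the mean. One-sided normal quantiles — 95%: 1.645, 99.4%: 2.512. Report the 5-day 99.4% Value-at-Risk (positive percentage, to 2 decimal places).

15.16%

σ_{5d} = 2.82% × √5 = 6.306%; μ_{5d} = 5 × 0.136% = 0.680%.
VaR = −(0.680%) + 2.512 × 6.306% = 15.161%.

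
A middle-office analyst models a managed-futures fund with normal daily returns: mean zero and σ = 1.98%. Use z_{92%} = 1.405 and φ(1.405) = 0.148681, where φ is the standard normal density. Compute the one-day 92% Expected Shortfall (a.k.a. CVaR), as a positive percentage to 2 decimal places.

3.68%

Tail multiplier: φ(z)/(1−α) = 0.148681 / 0.08 = 1.859.
ES = 1.98% × 1.859 = 3.681%.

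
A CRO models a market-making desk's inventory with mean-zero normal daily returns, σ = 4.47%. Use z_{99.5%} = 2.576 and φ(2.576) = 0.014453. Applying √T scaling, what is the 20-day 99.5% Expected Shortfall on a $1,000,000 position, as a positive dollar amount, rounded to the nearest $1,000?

σ_{20d} = 4.47% × √20 = 19.990%.
ES multiplier = φ(z)/(1−α) = 0.014453/0.005 = 2.891.
ES = 19.990% × 2.891 = 57.791%; on $1,000,000: $577,910.

$578,000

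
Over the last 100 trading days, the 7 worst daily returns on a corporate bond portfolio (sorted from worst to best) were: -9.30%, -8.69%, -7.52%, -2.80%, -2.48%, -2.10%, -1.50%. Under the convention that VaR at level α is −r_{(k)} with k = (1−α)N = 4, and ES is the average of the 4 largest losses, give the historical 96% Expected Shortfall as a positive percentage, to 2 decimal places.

The 4 worst returns sum to -28.31%.
ES = −(-28.31%) / 4 = 7.0775% ≈ 7.08%.

7.08%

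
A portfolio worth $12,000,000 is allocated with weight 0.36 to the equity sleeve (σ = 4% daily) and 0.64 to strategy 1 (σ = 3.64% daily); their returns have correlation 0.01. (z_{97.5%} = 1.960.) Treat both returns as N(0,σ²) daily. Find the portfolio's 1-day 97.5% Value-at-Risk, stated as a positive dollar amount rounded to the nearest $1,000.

$647,000

σ_p² = 0.36²·4² + 0.64²·3.64² + 2·0.01·0.36·0.64·4·3.64 = 7.5677 (%²).
σ_p = √7.5677 = 2.751%.
VaR = 1.960 × 2.751% = 5.392%; on $12,000,000 that is $647,040.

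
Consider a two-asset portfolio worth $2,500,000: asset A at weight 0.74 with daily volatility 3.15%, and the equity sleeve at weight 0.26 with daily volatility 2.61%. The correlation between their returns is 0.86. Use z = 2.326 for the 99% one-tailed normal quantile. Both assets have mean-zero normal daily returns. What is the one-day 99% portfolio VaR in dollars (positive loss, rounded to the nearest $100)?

σ_p² = 0.74²·3.15² + 0.26²·2.61² + 2·0.86·0.74·0.26·3.15·2.61 = 8.6148 (%²).
σ_p = √8.6148 = 2.935%.
VaR = 2.326 × 2.935% = 6.827%; on $2,500,000 that is $170,675.

$170,700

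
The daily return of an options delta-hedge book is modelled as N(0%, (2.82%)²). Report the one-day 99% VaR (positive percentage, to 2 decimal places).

At 99% one-sided, z = 2.326.
VaR = z·σ = 2.326 × 2.82% = 6.559%.

6.56%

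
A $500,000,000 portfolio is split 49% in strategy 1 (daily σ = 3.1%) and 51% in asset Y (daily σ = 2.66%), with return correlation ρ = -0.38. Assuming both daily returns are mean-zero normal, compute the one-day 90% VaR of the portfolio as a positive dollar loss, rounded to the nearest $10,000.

$10,300,000

σ_p² = 0.49²·3.1² + 0.51²·2.66² + 2·-0.38·0.49·0.51·3.1·2.66 = 2.5816 (%²).
σ_p = √2.5816 = 1.607%.
At 90%, z = 1.282.
VaR = 1.282 × 1.607% = 2.060%; on $500,000,000 that is $10,300,000.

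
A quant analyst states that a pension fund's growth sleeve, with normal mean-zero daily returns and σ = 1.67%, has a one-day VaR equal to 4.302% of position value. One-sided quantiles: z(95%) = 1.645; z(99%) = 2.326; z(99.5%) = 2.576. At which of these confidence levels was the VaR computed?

Implied z = VaR/σ = 4.302 / 1.67 = 2.576.
This matches z(99.5%) = 2.576.

99.5%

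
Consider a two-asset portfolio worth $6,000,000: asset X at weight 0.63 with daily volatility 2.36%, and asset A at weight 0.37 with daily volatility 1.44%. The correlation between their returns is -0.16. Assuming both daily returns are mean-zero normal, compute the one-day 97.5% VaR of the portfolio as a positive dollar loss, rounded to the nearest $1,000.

$176,000

σ_p² = 0.63²·2.36² + 0.37²·1.44² + 2·-0.16·0.63·0.37·2.36·1.44 = 2.2410 (%²).
σ_p = √2.2410 = 1.497%.
At 97.5%, z = 1.960.
VaR = 1.960 × 1.497% = 2.934%; on $6,000,000 that is $176,040.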